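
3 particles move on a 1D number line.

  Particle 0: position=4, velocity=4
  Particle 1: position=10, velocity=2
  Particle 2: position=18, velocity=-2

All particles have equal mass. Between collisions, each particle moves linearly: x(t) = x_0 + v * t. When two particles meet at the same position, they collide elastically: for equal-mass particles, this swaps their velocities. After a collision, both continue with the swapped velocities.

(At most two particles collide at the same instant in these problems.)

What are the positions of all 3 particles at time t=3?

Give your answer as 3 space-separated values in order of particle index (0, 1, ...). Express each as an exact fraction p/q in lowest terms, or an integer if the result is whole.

Collision at t=2: particles 1 and 2 swap velocities; positions: p0=12 p1=14 p2=14; velocities now: v0=4 v1=-2 v2=2
Collision at t=7/3: particles 0 and 1 swap velocities; positions: p0=40/3 p1=40/3 p2=44/3; velocities now: v0=-2 v1=4 v2=2
Collision at t=3: particles 1 and 2 swap velocities; positions: p0=12 p1=16 p2=16; velocities now: v0=-2 v1=2 v2=4
Advance to t=3 (no further collisions before then); velocities: v0=-2 v1=2 v2=4; positions = 12 16 16

Answer: 12 16 16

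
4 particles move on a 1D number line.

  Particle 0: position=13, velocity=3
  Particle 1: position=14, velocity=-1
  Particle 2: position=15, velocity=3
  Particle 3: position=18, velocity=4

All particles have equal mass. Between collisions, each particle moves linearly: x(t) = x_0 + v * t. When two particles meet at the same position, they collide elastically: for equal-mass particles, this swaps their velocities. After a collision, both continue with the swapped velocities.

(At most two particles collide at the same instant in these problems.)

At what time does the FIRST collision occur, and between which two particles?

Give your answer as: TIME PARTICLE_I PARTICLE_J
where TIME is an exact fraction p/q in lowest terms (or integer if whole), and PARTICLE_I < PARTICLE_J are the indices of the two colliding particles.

Answer: 1/4 0 1

Derivation:
Pair (0,1): pos 13,14 vel 3,-1 -> gap=1, closing at 4/unit, collide at t=1/4
Pair (1,2): pos 14,15 vel -1,3 -> not approaching (rel speed -4 <= 0)
Pair (2,3): pos 15,18 vel 3,4 -> not approaching (rel speed -1 <= 0)
Earliest collision: t=1/4 between 0 and 1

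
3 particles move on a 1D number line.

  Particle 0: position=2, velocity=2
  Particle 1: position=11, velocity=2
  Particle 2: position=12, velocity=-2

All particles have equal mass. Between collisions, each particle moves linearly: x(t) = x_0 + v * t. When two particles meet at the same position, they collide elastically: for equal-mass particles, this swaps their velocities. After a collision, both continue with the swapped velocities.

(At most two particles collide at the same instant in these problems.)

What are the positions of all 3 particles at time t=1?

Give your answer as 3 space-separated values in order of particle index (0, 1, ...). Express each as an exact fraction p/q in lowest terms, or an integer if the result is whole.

Answer: 4 10 13

Derivation:
Collision at t=1/4: particles 1 and 2 swap velocities; positions: p0=5/2 p1=23/2 p2=23/2; velocities now: v0=2 v1=-2 v2=2
Advance to t=1 (no further collisions before then); velocities: v0=2 v1=-2 v2=2; positions = 4 10 13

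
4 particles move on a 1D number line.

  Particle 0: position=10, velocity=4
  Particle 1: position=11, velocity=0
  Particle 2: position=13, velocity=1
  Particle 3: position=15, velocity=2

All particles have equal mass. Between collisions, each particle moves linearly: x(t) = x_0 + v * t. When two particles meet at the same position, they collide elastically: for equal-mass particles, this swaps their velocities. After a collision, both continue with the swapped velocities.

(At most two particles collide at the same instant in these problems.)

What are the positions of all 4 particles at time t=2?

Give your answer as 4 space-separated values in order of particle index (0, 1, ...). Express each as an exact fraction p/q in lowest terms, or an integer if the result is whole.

Answer: 11 15 18 19

Derivation:
Collision at t=1/4: particles 0 and 1 swap velocities; positions: p0=11 p1=11 p2=53/4 p3=31/2; velocities now: v0=0 v1=4 v2=1 v3=2
Collision at t=1: particles 1 and 2 swap velocities; positions: p0=11 p1=14 p2=14 p3=17; velocities now: v0=0 v1=1 v2=4 v3=2
Advance to t=2 (no further collisions before then); velocities: v0=0 v1=1 v2=4 v3=2; positions = 11 15 18 19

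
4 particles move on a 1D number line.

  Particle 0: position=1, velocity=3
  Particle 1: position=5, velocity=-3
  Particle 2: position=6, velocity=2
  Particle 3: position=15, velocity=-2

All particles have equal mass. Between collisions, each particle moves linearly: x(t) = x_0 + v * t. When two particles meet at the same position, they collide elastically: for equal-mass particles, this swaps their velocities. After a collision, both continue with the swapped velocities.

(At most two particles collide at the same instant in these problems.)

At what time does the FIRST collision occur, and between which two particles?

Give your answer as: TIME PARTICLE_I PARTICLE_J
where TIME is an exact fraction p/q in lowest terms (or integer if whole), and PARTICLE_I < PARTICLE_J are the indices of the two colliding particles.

Pair (0,1): pos 1,5 vel 3,-3 -> gap=4, closing at 6/unit, collide at t=2/3
Pair (1,2): pos 5,6 vel -3,2 -> not approaching (rel speed -5 <= 0)
Pair (2,3): pos 6,15 vel 2,-2 -> gap=9, closing at 4/unit, collide at t=9/4
Earliest collision: t=2/3 between 0 and 1

Answer: 2/3 0 1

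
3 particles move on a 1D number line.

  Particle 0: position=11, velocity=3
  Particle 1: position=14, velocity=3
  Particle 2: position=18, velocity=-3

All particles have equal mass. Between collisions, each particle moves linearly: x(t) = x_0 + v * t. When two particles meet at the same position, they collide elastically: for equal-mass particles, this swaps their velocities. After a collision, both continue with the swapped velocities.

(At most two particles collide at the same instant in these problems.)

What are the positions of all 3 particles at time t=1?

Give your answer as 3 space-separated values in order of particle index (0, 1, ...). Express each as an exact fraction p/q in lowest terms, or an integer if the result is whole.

Answer: 14 15 17

Derivation:
Collision at t=2/3: particles 1 and 2 swap velocities; positions: p0=13 p1=16 p2=16; velocities now: v0=3 v1=-3 v2=3
Advance to t=1 (no further collisions before then); velocities: v0=3 v1=-3 v2=3; positions = 14 15 17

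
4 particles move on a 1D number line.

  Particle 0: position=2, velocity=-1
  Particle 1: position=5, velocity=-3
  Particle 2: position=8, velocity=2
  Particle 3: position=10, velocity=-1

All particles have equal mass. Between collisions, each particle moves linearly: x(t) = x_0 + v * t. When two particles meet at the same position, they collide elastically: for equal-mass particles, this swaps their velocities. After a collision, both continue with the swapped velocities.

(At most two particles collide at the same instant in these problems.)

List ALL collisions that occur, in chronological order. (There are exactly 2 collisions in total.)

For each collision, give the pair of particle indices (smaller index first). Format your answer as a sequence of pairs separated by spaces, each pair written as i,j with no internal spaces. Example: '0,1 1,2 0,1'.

Answer: 2,3 0,1

Derivation:
Collision at t=2/3: particles 2 and 3 swap velocities; positions: p0=4/3 p1=3 p2=28/3 p3=28/3; velocities now: v0=-1 v1=-3 v2=-1 v3=2
Collision at t=3/2: particles 0 and 1 swap velocities; positions: p0=1/2 p1=1/2 p2=17/2 p3=11; velocities now: v0=-3 v1=-1 v2=-1 v3=2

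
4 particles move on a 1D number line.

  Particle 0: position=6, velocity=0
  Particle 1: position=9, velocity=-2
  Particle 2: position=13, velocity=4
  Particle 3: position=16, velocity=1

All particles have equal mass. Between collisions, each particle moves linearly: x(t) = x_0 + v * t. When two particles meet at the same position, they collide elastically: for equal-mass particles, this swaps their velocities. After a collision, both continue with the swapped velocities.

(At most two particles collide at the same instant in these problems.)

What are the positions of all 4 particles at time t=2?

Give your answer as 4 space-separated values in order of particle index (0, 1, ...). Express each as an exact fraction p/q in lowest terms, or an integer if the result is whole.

Collision at t=1: particles 2 and 3 swap velocities; positions: p0=6 p1=7 p2=17 p3=17; velocities now: v0=0 v1=-2 v2=1 v3=4
Collision at t=3/2: particles 0 and 1 swap velocities; positions: p0=6 p1=6 p2=35/2 p3=19; velocities now: v0=-2 v1=0 v2=1 v3=4
Advance to t=2 (no further collisions before then); velocities: v0=-2 v1=0 v2=1 v3=4; positions = 5 6 18 21

Answer: 5 6 18 21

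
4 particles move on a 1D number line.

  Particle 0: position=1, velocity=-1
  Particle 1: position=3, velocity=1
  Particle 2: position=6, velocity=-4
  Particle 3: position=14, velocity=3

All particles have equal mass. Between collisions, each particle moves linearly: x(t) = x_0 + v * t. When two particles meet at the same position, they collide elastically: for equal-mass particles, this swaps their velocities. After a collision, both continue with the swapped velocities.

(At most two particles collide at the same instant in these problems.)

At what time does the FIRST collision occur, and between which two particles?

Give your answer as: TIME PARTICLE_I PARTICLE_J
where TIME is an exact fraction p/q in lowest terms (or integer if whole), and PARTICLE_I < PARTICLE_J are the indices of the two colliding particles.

Pair (0,1): pos 1,3 vel -1,1 -> not approaching (rel speed -2 <= 0)
Pair (1,2): pos 3,6 vel 1,-4 -> gap=3, closing at 5/unit, collide at t=3/5
Pair (2,3): pos 6,14 vel -4,3 -> not approaching (rel speed -7 <= 0)
Earliest collision: t=3/5 between 1 and 2

Answer: 3/5 1 2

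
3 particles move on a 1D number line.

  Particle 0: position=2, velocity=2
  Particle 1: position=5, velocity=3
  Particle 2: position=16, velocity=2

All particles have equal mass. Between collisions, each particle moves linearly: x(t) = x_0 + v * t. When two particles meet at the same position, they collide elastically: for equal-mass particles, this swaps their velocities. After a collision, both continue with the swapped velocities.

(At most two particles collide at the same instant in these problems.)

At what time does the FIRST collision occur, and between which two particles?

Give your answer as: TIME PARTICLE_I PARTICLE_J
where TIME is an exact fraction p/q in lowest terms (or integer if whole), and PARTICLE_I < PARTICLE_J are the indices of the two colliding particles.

Answer: 11 1 2

Derivation:
Pair (0,1): pos 2,5 vel 2,3 -> not approaching (rel speed -1 <= 0)
Pair (1,2): pos 5,16 vel 3,2 -> gap=11, closing at 1/unit, collide at t=11
Earliest collision: t=11 between 1 and 2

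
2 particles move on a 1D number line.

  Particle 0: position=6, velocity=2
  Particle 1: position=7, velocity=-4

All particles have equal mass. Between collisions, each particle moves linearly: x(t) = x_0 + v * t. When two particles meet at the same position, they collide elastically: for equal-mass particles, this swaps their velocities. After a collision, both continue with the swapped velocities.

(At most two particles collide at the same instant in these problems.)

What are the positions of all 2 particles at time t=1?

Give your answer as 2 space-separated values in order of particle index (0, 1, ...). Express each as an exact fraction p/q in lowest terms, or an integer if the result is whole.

Answer: 3 8

Derivation:
Collision at t=1/6: particles 0 and 1 swap velocities; positions: p0=19/3 p1=19/3; velocities now: v0=-4 v1=2
Advance to t=1 (no further collisions before then); velocities: v0=-4 v1=2; positions = 3 8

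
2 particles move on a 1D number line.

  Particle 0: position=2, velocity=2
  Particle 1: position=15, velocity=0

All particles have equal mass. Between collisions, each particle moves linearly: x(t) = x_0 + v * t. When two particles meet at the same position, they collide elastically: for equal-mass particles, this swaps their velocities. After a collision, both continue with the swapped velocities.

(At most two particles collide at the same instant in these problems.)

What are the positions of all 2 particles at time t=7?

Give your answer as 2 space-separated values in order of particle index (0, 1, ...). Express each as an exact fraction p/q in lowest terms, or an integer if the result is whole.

Answer: 15 16

Derivation:
Collision at t=13/2: particles 0 and 1 swap velocities; positions: p0=15 p1=15; velocities now: v0=0 v1=2
Advance to t=7 (no further collisions before then); velocities: v0=0 v1=2; positions = 15 16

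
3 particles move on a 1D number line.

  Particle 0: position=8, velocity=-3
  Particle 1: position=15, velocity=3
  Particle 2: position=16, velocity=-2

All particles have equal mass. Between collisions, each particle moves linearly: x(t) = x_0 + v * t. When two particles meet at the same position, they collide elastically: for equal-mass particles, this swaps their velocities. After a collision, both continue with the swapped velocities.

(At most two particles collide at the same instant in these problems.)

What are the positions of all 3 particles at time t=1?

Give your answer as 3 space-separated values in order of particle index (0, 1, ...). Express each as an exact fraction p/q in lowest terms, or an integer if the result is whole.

Answer: 5 14 18

Derivation:
Collision at t=1/5: particles 1 and 2 swap velocities; positions: p0=37/5 p1=78/5 p2=78/5; velocities now: v0=-3 v1=-2 v2=3
Advance to t=1 (no further collisions before then); velocities: v0=-3 v1=-2 v2=3; positions = 5 14 18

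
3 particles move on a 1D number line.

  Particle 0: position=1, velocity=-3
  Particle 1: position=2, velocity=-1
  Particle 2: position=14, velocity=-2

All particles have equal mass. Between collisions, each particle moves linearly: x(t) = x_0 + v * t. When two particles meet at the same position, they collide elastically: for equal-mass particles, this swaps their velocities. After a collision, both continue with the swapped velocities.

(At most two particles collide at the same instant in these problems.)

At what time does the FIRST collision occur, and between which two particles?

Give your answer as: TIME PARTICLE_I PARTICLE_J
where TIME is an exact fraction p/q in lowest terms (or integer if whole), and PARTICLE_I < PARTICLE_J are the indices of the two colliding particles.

Answer: 12 1 2

Derivation:
Pair (0,1): pos 1,2 vel -3,-1 -> not approaching (rel speed -2 <= 0)
Pair (1,2): pos 2,14 vel -1,-2 -> gap=12, closing at 1/unit, collide at t=12
Earliest collision: t=12 between 1 and 2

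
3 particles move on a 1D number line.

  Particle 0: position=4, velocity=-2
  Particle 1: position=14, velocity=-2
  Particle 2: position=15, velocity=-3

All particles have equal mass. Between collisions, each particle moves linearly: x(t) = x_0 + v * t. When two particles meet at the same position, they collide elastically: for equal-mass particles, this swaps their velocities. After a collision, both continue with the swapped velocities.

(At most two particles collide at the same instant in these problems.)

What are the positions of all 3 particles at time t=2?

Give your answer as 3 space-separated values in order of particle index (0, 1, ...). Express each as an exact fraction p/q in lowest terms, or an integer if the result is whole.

Answer: 0 9 10

Derivation:
Collision at t=1: particles 1 and 2 swap velocities; positions: p0=2 p1=12 p2=12; velocities now: v0=-2 v1=-3 v2=-2
Advance to t=2 (no further collisions before then); velocities: v0=-2 v1=-3 v2=-2; positions = 0 9 10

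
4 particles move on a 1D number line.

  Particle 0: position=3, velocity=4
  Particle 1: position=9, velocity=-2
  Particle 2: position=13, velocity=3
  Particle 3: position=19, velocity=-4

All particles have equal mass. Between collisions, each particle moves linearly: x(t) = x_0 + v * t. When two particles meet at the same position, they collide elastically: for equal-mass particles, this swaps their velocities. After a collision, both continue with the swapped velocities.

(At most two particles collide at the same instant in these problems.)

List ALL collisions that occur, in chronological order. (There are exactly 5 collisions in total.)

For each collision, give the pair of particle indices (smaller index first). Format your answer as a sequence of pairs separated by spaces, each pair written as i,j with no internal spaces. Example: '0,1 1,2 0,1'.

Answer: 2,3 0,1 1,2 0,1 2,3

Derivation:
Collision at t=6/7: particles 2 and 3 swap velocities; positions: p0=45/7 p1=51/7 p2=109/7 p3=109/7; velocities now: v0=4 v1=-2 v2=-4 v3=3
Collision at t=1: particles 0 and 1 swap velocities; positions: p0=7 p1=7 p2=15 p3=16; velocities now: v0=-2 v1=4 v2=-4 v3=3
Collision at t=2: particles 1 and 2 swap velocities; positions: p0=5 p1=11 p2=11 p3=19; velocities now: v0=-2 v1=-4 v2=4 v3=3
Collision at t=5: particles 0 and 1 swap velocities; positions: p0=-1 p1=-1 p2=23 p3=28; velocities now: v0=-4 v1=-2 v2=4 v3=3
Collision at t=10: particles 2 and 3 swap velocities; positions: p0=-21 p1=-11 p2=43 p3=43; velocities now: v0=-4 v1=-2 v2=3 v3=4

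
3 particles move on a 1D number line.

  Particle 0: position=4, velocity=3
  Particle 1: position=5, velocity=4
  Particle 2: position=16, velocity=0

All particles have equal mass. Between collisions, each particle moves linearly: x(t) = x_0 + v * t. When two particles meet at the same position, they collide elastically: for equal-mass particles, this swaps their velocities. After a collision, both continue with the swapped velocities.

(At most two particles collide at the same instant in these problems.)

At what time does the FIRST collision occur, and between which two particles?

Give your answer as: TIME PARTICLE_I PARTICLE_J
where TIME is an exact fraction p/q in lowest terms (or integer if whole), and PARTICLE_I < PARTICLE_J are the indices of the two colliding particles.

Pair (0,1): pos 4,5 vel 3,4 -> not approaching (rel speed -1 <= 0)
Pair (1,2): pos 5,16 vel 4,0 -> gap=11, closing at 4/unit, collide at t=11/4
Earliest collision: t=11/4 between 1 and 2

Answer: 11/4 1 2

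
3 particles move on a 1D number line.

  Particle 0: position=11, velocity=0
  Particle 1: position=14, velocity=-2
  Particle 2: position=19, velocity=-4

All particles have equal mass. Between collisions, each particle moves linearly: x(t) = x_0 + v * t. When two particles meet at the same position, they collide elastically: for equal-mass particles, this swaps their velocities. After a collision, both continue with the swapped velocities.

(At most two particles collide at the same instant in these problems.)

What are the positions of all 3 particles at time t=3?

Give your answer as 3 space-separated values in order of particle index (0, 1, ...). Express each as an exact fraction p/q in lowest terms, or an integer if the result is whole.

Collision at t=3/2: particles 0 and 1 swap velocities; positions: p0=11 p1=11 p2=13; velocities now: v0=-2 v1=0 v2=-4
Collision at t=2: particles 1 and 2 swap velocities; positions: p0=10 p1=11 p2=11; velocities now: v0=-2 v1=-4 v2=0
Collision at t=5/2: particles 0 and 1 swap velocities; positions: p0=9 p1=9 p2=11; velocities now: v0=-4 v1=-2 v2=0
Advance to t=3 (no further collisions before then); velocities: v0=-4 v1=-2 v2=0; positions = 7 8 11

Answer: 7 8 11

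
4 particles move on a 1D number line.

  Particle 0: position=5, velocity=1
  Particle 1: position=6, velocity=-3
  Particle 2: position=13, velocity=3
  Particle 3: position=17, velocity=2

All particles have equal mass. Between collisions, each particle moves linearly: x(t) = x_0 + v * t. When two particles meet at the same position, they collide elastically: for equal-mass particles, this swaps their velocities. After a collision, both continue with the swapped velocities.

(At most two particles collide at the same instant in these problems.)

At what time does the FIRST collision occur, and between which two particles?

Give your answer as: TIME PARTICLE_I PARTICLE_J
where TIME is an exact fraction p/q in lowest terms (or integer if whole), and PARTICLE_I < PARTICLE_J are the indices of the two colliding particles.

Pair (0,1): pos 5,6 vel 1,-3 -> gap=1, closing at 4/unit, collide at t=1/4
Pair (1,2): pos 6,13 vel -3,3 -> not approaching (rel speed -6 <= 0)
Pair (2,3): pos 13,17 vel 3,2 -> gap=4, closing at 1/unit, collide at t=4
Earliest collision: t=1/4 between 0 and 1

Answer: 1/4 0 1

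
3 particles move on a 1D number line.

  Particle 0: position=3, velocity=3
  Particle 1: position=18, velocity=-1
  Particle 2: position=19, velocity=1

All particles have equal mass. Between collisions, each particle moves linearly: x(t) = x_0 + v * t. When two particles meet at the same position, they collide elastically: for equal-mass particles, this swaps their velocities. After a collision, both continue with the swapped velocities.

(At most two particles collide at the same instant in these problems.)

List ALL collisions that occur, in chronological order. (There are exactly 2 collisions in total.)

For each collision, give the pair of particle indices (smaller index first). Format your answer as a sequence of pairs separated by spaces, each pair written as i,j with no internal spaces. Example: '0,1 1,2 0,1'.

Answer: 0,1 1,2

Derivation:
Collision at t=15/4: particles 0 and 1 swap velocities; positions: p0=57/4 p1=57/4 p2=91/4; velocities now: v0=-1 v1=3 v2=1
Collision at t=8: particles 1 and 2 swap velocities; positions: p0=10 p1=27 p2=27; velocities now: v0=-1 v1=1 v2=3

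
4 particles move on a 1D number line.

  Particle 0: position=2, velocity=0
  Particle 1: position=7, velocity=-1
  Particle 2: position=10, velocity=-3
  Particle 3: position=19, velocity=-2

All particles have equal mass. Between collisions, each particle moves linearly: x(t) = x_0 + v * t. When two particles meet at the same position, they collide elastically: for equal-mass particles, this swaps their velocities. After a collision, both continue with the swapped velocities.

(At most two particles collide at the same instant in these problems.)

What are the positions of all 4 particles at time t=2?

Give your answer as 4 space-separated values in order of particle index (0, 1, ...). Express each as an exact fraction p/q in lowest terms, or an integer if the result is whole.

Collision at t=3/2: particles 1 and 2 swap velocities; positions: p0=2 p1=11/2 p2=11/2 p3=16; velocities now: v0=0 v1=-3 v2=-1 v3=-2
Advance to t=2 (no further collisions before then); velocities: v0=0 v1=-3 v2=-1 v3=-2; positions = 2 4 5 15

Answer: 2 4 5 15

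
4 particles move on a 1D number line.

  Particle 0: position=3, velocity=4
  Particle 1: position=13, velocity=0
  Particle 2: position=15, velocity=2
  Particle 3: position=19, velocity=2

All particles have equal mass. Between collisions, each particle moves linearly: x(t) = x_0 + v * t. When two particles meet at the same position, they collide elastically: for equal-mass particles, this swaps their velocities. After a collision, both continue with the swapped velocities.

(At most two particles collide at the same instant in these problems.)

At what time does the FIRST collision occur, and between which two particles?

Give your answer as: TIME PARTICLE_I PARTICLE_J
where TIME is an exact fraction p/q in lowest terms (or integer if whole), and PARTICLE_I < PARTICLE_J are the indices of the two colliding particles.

Pair (0,1): pos 3,13 vel 4,0 -> gap=10, closing at 4/unit, collide at t=5/2
Pair (1,2): pos 13,15 vel 0,2 -> not approaching (rel speed -2 <= 0)
Pair (2,3): pos 15,19 vel 2,2 -> not approaching (rel speed 0 <= 0)
Earliest collision: t=5/2 between 0 and 1

Answer: 5/2 0 1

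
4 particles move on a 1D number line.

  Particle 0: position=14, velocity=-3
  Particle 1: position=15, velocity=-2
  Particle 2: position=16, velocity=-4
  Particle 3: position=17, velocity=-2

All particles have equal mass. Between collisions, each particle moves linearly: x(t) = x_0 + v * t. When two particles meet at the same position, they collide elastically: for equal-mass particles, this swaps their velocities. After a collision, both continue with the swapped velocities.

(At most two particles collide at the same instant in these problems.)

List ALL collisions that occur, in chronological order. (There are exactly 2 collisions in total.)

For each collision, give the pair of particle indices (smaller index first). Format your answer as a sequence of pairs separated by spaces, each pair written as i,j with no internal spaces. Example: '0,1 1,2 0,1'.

Collision at t=1/2: particles 1 and 2 swap velocities; positions: p0=25/2 p1=14 p2=14 p3=16; velocities now: v0=-3 v1=-4 v2=-2 v3=-2
Collision at t=2: particles 0 and 1 swap velocities; positions: p0=8 p1=8 p2=11 p3=13; velocities now: v0=-4 v1=-3 v2=-2 v3=-2

Answer: 1,2 0,1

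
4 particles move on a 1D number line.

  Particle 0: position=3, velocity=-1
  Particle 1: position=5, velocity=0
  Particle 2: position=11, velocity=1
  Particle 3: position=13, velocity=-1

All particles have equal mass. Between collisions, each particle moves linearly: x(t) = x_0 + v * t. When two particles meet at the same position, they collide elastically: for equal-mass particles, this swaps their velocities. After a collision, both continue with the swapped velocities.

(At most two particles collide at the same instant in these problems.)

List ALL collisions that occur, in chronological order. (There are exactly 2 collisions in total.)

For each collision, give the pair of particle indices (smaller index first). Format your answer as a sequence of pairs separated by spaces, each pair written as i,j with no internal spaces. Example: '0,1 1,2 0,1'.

Collision at t=1: particles 2 and 3 swap velocities; positions: p0=2 p1=5 p2=12 p3=12; velocities now: v0=-1 v1=0 v2=-1 v3=1
Collision at t=8: particles 1 and 2 swap velocities; positions: p0=-5 p1=5 p2=5 p3=19; velocities now: v0=-1 v1=-1 v2=0 v3=1

Answer: 2,3 1,2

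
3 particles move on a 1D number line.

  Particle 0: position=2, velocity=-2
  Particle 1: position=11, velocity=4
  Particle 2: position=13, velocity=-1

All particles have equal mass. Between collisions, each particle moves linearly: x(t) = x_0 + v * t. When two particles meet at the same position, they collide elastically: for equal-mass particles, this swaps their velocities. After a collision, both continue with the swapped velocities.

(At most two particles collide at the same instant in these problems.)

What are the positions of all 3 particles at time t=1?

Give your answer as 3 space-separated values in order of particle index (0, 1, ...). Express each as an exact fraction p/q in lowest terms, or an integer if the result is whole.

Answer: 0 12 15

Derivation:
Collision at t=2/5: particles 1 and 2 swap velocities; positions: p0=6/5 p1=63/5 p2=63/5; velocities now: v0=-2 v1=-1 v2=4
Advance to t=1 (no further collisions before then); velocities: v0=-2 v1=-1 v2=4; positions = 0 12 15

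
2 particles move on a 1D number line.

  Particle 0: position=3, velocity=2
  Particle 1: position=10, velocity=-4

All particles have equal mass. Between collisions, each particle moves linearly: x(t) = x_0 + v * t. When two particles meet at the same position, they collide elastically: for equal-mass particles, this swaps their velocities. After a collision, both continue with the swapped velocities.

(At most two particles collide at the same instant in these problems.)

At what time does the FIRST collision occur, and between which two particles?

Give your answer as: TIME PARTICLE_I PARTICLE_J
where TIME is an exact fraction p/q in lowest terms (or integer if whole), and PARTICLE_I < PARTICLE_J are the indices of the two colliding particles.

Pair (0,1): pos 3,10 vel 2,-4 -> gap=7, closing at 6/unit, collide at t=7/6
Earliest collision: t=7/6 between 0 and 1

Answer: 7/6 0 1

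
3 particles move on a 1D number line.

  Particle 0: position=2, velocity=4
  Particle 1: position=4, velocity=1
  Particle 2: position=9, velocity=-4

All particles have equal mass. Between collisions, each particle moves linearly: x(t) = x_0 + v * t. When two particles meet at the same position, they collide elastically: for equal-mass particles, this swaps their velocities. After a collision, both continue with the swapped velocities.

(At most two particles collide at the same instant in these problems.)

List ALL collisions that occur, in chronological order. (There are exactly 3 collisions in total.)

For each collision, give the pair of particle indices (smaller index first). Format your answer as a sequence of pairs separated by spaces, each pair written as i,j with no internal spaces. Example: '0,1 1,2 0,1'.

Collision at t=2/3: particles 0 and 1 swap velocities; positions: p0=14/3 p1=14/3 p2=19/3; velocities now: v0=1 v1=4 v2=-4
Collision at t=7/8: particles 1 and 2 swap velocities; positions: p0=39/8 p1=11/2 p2=11/2; velocities now: v0=1 v1=-4 v2=4
Collision at t=1: particles 0 and 1 swap velocities; positions: p0=5 p1=5 p2=6; velocities now: v0=-4 v1=1 v2=4

Answer: 0,1 1,2 0,1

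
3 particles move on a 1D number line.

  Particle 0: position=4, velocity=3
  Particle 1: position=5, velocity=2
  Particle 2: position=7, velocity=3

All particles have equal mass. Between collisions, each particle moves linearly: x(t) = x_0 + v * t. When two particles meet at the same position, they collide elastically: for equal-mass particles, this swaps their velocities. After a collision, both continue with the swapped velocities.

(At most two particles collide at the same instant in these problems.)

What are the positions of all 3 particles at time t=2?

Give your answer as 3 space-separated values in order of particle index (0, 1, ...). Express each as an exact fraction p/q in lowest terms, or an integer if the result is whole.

Collision at t=1: particles 0 and 1 swap velocities; positions: p0=7 p1=7 p2=10; velocities now: v0=2 v1=3 v2=3
Advance to t=2 (no further collisions before then); velocities: v0=2 v1=3 v2=3; positions = 9 10 13

Answer: 9 10 13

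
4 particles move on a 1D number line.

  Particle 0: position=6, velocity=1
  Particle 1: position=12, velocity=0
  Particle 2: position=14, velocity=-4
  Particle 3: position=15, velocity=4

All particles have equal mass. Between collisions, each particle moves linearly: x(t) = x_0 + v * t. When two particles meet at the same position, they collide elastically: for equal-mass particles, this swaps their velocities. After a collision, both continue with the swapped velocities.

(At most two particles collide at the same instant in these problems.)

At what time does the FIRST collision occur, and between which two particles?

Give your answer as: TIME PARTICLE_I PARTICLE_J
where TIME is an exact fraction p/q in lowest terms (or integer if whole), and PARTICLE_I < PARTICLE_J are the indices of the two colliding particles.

Pair (0,1): pos 6,12 vel 1,0 -> gap=6, closing at 1/unit, collide at t=6
Pair (1,2): pos 12,14 vel 0,-4 -> gap=2, closing at 4/unit, collide at t=1/2
Pair (2,3): pos 14,15 vel -4,4 -> not approaching (rel speed -8 <= 0)
Earliest collision: t=1/2 between 1 and 2

Answer: 1/2 1 2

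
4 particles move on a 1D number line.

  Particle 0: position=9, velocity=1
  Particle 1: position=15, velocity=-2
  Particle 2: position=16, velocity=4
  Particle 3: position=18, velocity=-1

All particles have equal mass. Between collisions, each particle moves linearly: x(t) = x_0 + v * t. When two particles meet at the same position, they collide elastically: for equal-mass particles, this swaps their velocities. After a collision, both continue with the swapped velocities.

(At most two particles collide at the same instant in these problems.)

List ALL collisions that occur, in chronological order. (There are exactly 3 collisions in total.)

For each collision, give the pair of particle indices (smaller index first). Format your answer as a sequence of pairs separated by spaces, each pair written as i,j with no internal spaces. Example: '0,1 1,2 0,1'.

Answer: 2,3 0,1 1,2

Derivation:
Collision at t=2/5: particles 2 and 3 swap velocities; positions: p0=47/5 p1=71/5 p2=88/5 p3=88/5; velocities now: v0=1 v1=-2 v2=-1 v3=4
Collision at t=2: particles 0 and 1 swap velocities; positions: p0=11 p1=11 p2=16 p3=24; velocities now: v0=-2 v1=1 v2=-1 v3=4
Collision at t=9/2: particles 1 and 2 swap velocities; positions: p0=6 p1=27/2 p2=27/2 p3=34; velocities now: v0=-2 v1=-1 v2=1 v3=4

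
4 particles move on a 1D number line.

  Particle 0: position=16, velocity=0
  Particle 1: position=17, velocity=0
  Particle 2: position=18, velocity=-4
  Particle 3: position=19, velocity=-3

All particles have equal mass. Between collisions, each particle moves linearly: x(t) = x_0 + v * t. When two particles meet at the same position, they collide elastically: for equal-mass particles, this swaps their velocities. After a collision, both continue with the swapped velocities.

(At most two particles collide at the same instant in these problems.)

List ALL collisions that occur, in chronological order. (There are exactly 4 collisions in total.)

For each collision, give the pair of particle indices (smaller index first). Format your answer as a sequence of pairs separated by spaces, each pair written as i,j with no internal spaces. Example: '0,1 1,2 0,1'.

Collision at t=1/4: particles 1 and 2 swap velocities; positions: p0=16 p1=17 p2=17 p3=73/4; velocities now: v0=0 v1=-4 v2=0 v3=-3
Collision at t=1/2: particles 0 and 1 swap velocities; positions: p0=16 p1=16 p2=17 p3=35/2; velocities now: v0=-4 v1=0 v2=0 v3=-3
Collision at t=2/3: particles 2 and 3 swap velocities; positions: p0=46/3 p1=16 p2=17 p3=17; velocities now: v0=-4 v1=0 v2=-3 v3=0
Collision at t=1: particles 1 and 2 swap velocities; positions: p0=14 p1=16 p2=16 p3=17; velocities now: v0=-4 v1=-3 v2=0 v3=0

Answer: 1,2 0,1 2,3 1,2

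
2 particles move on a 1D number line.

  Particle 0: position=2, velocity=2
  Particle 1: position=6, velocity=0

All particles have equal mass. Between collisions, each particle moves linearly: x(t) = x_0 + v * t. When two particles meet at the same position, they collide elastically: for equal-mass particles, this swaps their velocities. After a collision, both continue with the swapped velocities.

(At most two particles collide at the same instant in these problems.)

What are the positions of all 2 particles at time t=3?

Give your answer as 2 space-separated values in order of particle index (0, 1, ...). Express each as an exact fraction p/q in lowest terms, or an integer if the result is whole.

Collision at t=2: particles 0 and 1 swap velocities; positions: p0=6 p1=6; velocities now: v0=0 v1=2
Advance to t=3 (no further collisions before then); velocities: v0=0 v1=2; positions = 6 8

Answer: 6 8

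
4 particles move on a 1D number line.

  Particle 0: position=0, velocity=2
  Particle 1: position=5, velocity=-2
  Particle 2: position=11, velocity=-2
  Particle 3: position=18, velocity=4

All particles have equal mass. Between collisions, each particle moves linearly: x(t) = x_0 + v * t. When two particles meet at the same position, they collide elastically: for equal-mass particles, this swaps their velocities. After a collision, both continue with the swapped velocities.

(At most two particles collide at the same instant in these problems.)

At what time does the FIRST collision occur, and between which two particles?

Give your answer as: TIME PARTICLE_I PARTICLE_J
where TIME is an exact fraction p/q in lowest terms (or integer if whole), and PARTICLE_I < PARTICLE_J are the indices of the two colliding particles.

Pair (0,1): pos 0,5 vel 2,-2 -> gap=5, closing at 4/unit, collide at t=5/4
Pair (1,2): pos 5,11 vel -2,-2 -> not approaching (rel speed 0 <= 0)
Pair (2,3): pos 11,18 vel -2,4 -> not approaching (rel speed -6 <= 0)
Earliest collision: t=5/4 between 0 and 1

Answer: 5/4 0 1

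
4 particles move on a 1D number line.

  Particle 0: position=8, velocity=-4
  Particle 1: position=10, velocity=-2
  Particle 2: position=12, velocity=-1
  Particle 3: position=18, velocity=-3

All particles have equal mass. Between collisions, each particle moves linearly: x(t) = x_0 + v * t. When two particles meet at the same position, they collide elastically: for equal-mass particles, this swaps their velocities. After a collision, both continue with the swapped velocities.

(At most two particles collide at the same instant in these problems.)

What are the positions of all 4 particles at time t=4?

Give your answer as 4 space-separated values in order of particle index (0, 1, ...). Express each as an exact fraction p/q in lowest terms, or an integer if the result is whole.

Answer: -8 2 6 8

Derivation:
Collision at t=3: particles 2 and 3 swap velocities; positions: p0=-4 p1=4 p2=9 p3=9; velocities now: v0=-4 v1=-2 v2=-3 v3=-1
Advance to t=4 (no further collisions before then); velocities: v0=-4 v1=-2 v2=-3 v3=-1; positions = -8 2 6 8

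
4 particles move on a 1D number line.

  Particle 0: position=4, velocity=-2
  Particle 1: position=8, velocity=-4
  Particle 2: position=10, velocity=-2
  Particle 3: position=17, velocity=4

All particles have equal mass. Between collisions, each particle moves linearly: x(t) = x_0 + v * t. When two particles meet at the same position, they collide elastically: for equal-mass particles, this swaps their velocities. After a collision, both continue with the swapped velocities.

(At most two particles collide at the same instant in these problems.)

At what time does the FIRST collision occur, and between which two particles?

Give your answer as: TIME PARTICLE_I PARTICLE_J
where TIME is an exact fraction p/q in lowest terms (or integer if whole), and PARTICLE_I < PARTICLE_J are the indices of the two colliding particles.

Answer: 2 0 1

Derivation:
Pair (0,1): pos 4,8 vel -2,-4 -> gap=4, closing at 2/unit, collide at t=2
Pair (1,2): pos 8,10 vel -4,-2 -> not approaching (rel speed -2 <= 0)
Pair (2,3): pos 10,17 vel -2,4 -> not approaching (rel speed -6 <= 0)
Earliest collision: t=2 between 0 and 1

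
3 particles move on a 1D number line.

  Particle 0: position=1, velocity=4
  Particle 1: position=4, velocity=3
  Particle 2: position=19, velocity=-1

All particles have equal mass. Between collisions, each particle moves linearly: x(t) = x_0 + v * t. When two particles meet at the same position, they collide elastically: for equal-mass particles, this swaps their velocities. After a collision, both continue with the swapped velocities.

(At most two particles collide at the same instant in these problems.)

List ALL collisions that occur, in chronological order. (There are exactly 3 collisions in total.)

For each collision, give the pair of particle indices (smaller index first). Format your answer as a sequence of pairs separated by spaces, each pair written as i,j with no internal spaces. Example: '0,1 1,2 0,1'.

Answer: 0,1 1,2 0,1

Derivation:
Collision at t=3: particles 0 and 1 swap velocities; positions: p0=13 p1=13 p2=16; velocities now: v0=3 v1=4 v2=-1
Collision at t=18/5: particles 1 and 2 swap velocities; positions: p0=74/5 p1=77/5 p2=77/5; velocities now: v0=3 v1=-1 v2=4
Collision at t=15/4: particles 0 and 1 swap velocities; positions: p0=61/4 p1=61/4 p2=16; velocities now: v0=-1 v1=3 v2=4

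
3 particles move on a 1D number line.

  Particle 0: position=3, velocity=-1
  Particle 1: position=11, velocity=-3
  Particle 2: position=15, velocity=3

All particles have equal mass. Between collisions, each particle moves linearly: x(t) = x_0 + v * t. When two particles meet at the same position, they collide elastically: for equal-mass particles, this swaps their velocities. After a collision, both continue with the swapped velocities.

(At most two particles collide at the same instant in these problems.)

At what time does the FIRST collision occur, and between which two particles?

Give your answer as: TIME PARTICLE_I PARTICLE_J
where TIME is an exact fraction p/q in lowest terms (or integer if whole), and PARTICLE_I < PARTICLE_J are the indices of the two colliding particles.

Pair (0,1): pos 3,11 vel -1,-3 -> gap=8, closing at 2/unit, collide at t=4
Pair (1,2): pos 11,15 vel -3,3 -> not approaching (rel speed -6 <= 0)
Earliest collision: t=4 between 0 and 1

Answer: 4 0 1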